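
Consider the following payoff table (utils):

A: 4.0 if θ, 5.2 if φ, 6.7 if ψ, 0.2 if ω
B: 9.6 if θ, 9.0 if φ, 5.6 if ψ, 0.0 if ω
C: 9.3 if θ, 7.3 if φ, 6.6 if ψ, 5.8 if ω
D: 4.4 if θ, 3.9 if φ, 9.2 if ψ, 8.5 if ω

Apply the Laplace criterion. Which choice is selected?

C

Row averages: A=4.025, B=6.05, C=7.25, D=6.5
Highest average = 7.25 → C.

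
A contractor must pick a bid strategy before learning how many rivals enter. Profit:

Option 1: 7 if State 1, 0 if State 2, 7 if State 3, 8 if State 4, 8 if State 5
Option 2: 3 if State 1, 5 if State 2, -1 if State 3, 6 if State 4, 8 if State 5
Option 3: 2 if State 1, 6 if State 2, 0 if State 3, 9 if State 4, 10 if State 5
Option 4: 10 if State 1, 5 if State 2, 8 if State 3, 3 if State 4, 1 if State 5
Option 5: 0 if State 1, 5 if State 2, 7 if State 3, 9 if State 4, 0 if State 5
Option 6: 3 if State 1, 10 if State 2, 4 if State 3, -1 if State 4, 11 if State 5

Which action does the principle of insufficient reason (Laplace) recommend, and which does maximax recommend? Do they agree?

Row averages: Option 1=6, Option 2=4.2, Option 3=5.4, Option 4=5.4, Option 5=4.2, Option 6=5.4
Highest average = 6 → Option 1.
Row maxima: Option 1=8, Option 2=8, Option 3=10, Option 4=10, Option 5=9, Option 6=11
Best best-case = 11 → Option 6.

laplace → Option 1; maximax → Option 6 (disagree)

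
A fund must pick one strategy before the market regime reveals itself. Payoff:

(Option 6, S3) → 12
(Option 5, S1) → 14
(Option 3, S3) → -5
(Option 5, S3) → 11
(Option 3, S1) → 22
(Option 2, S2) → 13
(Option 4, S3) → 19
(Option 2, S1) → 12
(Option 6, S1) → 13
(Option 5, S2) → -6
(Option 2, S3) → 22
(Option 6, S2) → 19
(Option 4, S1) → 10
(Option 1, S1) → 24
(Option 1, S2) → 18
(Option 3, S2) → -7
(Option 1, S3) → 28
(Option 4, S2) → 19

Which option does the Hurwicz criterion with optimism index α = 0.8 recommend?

Option 1

Option 1: 0.8·28 + 0.2·18 = 26
Option 2: 0.8·22 + 0.2·12 = 20
Option 3: 0.8·22 + 0.2·(-7) = 16.2
Option 4: 0.8·19 + 0.2·10 = 17.2
Option 5: 0.8·14 + 0.2·(-6) = 10
Option 6: 0.8·19 + 0.2·12 = 17.6
Highest Hurwicz score = 26 → Option 1.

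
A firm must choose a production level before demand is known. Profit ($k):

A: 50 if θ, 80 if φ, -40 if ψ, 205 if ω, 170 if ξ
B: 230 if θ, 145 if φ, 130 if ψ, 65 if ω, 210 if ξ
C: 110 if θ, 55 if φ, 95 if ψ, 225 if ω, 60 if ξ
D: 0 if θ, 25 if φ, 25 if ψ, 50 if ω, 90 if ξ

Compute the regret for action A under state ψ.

Best payoff under ψ is 130.
Regret = 130 − (-40) = 170.

170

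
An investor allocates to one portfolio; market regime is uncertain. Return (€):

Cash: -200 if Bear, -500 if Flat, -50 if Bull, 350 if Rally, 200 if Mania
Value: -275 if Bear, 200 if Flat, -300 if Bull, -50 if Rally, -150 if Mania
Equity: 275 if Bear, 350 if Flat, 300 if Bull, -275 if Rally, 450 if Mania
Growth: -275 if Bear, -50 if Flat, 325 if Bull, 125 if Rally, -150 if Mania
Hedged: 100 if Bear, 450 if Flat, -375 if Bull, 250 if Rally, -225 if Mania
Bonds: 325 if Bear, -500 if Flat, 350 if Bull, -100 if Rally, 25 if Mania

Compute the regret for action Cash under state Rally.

Best payoff under Rally is 350.
Regret = 350 − 350 = 0.

0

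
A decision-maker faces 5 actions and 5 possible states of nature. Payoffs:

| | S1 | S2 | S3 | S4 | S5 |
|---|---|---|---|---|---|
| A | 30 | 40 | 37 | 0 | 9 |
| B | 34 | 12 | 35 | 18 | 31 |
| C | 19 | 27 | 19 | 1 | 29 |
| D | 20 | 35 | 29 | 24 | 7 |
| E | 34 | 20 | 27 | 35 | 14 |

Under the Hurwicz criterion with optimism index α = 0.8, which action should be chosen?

A

A: 0.8·40 + 0.2·0 = 32
B: 0.8·35 + 0.2·12 = 30.4
C: 0.8·29 + 0.2·1 = 23.4
D: 0.8·35 + 0.2·7 = 29.4
E: 0.8·35 + 0.2·14 = 30.8
Highest Hurwicz score = 32 → A.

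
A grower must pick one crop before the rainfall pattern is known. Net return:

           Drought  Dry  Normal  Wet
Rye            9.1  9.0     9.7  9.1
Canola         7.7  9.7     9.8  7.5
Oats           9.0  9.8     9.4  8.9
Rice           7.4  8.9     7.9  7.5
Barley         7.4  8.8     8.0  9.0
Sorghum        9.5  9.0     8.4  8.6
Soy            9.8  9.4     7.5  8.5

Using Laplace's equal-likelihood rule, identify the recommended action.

Row averages: Rye=9.225, Canola=8.675, Oats=9.275, Rice=7.925, Barley=8.3, Sorghum=8.875, Soy=8.8
Highest average = 9.275 → Oats.

Oats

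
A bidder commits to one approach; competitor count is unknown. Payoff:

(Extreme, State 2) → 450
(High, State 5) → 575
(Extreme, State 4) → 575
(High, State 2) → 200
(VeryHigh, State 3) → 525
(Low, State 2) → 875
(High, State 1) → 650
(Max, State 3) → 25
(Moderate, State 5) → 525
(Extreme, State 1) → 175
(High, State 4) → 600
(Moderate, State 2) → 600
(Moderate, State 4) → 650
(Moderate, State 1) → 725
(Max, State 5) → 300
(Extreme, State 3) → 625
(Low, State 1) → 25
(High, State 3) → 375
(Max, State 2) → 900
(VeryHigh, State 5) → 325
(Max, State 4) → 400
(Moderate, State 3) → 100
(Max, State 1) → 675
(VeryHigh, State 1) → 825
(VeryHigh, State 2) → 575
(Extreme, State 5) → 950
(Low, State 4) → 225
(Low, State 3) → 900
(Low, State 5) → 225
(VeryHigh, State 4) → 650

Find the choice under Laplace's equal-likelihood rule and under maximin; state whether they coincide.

Row averages: Low=450, Moderate=520, High=480, VeryHigh=580, Extreme=555, Max=460
Highest average = 580 → VeryHigh.
Row minima: Low=25, Moderate=100, High=200, VeryHigh=325, Extreme=175, Max=25
Best worst-case = 325 → VeryHigh.

laplace → VeryHigh; maximin → VeryHigh (agree)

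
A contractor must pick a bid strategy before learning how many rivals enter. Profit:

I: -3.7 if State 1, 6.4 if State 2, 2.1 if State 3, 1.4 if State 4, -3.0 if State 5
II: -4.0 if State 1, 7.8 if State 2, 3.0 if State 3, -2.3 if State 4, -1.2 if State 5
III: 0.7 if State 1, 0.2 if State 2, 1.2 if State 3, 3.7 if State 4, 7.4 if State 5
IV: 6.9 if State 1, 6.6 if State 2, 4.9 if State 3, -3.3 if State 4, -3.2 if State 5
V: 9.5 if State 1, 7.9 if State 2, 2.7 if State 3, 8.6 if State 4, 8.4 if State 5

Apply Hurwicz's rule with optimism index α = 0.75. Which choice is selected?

I: 0.75·6.4 + 0.25·(-3.7) = 3.875
II: 0.75·7.8 + 0.25·(-4.0) = 4.85
III: 0.75·7.4 + 0.25·0.2 = 5.6
IV: 0.75·6.9 + 0.25·(-3.3) = 4.35
V: 0.75·9.5 + 0.25·2.7 = 7.8
Highest Hurwicz score = 7.8 → V.

V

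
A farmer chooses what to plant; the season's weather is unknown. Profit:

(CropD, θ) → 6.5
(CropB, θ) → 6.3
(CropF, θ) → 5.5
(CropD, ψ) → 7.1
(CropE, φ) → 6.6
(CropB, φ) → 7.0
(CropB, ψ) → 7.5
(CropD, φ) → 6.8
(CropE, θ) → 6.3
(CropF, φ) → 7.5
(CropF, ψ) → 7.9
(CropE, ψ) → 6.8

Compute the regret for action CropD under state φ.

0.7

Best payoff under φ is 7.5.
Regret = 7.5 − 6.8 = 0.7.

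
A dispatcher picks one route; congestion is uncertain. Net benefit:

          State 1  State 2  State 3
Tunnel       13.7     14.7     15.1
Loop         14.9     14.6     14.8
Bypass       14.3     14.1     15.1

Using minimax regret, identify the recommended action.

Column bests: State 1=14.9, State 2=14.7, State 3=15.1.
Tunnel regrets: 1.2, 0.0, 0.0 → max 1.2
Loop regrets: 0.0, 0.1, 0.3 → max 0.3
Bypass regrets: 0.6, 0.6, 0.0 → max 0.6
Smallest max regret = 0.3 → Loop.

Loop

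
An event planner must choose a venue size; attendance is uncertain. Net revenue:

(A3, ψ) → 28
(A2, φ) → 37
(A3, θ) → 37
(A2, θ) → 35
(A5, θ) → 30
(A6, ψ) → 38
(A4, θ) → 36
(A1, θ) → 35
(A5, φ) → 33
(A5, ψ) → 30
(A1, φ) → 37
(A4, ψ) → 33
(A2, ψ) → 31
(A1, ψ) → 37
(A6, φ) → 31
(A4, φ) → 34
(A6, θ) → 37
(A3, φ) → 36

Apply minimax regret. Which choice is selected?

A1

Column bests: θ=37, φ=37, ψ=38.
A1 regrets: 2, 0, 1 → max 2
A2 regrets: 2, 0, 7 → max 7
A3 regrets: 0, 1, 10 → max 10
A4 regrets: 1, 3, 5 → max 5
A5 regrets: 7, 4, 8 → max 8
A6 regrets: 0, 6, 0 → max 6
Smallest max regret = 2 → A1.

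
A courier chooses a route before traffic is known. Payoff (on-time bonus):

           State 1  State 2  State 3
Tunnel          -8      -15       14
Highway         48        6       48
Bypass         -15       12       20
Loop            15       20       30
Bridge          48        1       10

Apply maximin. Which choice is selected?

Row minima: Tunnel=-15, Highway=6, Bypass=-15, Loop=15, Bridge=1
Best worst-case = 15 → Loop.

Loop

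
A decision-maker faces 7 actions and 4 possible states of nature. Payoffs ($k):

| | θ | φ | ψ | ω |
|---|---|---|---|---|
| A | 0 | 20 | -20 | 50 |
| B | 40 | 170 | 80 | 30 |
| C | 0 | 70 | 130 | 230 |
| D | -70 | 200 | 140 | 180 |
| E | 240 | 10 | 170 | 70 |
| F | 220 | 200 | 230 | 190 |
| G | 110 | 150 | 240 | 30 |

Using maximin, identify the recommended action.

Row minima: A=-20, B=30, C=0, D=-70, E=10, F=190, G=30
Best worst-case = 190 → F.

F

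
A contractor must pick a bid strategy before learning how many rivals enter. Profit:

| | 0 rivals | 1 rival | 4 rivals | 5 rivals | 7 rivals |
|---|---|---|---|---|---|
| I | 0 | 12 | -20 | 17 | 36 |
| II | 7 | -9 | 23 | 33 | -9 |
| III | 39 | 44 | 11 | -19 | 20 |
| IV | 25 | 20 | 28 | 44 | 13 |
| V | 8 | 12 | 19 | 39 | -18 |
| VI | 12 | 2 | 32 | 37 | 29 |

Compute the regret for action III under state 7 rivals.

16

Best payoff under 7 rivals is 36.
Regret = 36 − 20 = 16.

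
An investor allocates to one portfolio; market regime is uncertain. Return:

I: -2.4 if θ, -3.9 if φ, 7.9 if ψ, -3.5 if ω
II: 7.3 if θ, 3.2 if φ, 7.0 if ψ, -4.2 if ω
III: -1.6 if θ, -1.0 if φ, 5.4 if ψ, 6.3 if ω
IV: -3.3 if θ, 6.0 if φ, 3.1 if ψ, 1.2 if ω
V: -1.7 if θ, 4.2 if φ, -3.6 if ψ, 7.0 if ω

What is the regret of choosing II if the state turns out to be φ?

Best payoff under φ is 6.0.
Regret = 6.0 − 3.2 = 2.8.

2.8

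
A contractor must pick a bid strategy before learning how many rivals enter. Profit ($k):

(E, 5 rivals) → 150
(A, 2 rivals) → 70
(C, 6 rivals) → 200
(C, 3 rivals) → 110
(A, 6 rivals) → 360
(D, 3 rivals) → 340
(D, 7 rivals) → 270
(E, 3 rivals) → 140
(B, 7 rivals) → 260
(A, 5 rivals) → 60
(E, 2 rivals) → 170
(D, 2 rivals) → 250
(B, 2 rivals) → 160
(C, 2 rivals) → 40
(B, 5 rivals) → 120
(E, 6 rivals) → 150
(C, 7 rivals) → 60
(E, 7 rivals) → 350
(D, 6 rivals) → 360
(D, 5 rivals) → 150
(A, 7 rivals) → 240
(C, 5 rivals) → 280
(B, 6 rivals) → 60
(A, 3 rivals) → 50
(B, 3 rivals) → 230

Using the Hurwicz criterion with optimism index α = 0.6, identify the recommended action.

D

A: 0.6·360 + 0.4·50 = 236
B: 0.6·260 + 0.4·60 = 180
C: 0.6·280 + 0.4·40 = 184
D: 0.6·360 + 0.4·150 = 276
E: 0.6·350 + 0.4·140 = 266
Highest Hurwicz score = 276 → D.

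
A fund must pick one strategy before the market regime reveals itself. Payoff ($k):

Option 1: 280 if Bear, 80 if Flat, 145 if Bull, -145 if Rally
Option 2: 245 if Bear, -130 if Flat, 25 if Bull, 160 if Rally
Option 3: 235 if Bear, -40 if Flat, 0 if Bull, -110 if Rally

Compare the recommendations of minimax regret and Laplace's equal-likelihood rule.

Column bests: Bear=280, Flat=80, Bull=145, Rally=160.
Option 1 regrets: 0, 0, 0, 305 → max 305
Option 2 regrets: 35, 210, 120, 0 → max 210
Option 3 regrets: 45, 120, 145, 270 → max 270
Smallest max regret = 210 → Option 2.
Row averages: Option 1=90, Option 2=75, Option 3=21.25
Highest average = 90 → Option 1.

minimax regret → Option 2; laplace → Option 1 (disagree)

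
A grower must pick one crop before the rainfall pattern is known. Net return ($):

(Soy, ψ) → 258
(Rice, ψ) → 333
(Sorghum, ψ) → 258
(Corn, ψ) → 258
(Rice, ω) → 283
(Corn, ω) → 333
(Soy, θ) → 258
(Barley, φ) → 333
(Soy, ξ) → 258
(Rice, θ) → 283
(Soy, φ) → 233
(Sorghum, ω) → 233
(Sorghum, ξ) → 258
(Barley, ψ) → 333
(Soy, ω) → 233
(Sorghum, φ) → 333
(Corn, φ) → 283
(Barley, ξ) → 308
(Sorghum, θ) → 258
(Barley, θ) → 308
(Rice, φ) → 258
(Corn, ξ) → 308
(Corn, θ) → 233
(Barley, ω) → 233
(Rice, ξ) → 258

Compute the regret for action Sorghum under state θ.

Best payoff under θ is 308.
Regret = 308 − 258 = 50.

50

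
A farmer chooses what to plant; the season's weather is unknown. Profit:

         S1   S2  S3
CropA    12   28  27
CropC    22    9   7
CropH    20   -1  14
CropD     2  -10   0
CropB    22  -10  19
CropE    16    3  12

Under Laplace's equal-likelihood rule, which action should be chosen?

Row averages: CropA=67/3, CropC=38/3, CropH=11, CropD=-8/3, CropB=31/3, CropE=31/3
Highest average = 67/3 → CropA.

CropA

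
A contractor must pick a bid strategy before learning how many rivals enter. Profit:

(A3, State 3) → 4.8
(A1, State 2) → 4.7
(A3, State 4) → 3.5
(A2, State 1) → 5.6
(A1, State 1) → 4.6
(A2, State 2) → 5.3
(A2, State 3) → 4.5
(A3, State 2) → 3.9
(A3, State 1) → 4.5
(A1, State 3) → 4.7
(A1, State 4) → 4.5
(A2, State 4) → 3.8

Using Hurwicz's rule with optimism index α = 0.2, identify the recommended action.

A1: 0.2·4.7 + 0.8·4.5 = 4.54
A2: 0.2·5.6 + 0.8·3.8 = 4.16
A3: 0.2·4.8 + 0.8·3.5 = 3.76
Highest Hurwicz score = 4.54 → A1.

A1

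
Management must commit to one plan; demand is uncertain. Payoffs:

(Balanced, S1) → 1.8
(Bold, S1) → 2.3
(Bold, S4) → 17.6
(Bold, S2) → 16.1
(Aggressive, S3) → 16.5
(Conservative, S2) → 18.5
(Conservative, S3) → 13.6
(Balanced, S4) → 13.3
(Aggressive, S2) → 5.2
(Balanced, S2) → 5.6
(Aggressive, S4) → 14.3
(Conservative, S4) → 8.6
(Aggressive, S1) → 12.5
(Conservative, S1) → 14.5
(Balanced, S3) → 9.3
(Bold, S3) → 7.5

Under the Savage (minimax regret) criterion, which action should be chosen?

Conservative

Column bests: S1=14.5, S2=18.5, S3=16.5, S4=17.6.
Conservative regrets: 0.0, 0.0, 2.9, 9.0 → max 9.0
Balanced regrets: 12.7, 12.9, 7.2, 4.3 → max 12.9
Aggressive regrets: 2.0, 13.3, 0.0, 3.3 → max 13.3
Bold regrets: 12.2, 2.4, 9.0, 0.0 → max 12.2
Smallest max regret = 9.0 → Conservative.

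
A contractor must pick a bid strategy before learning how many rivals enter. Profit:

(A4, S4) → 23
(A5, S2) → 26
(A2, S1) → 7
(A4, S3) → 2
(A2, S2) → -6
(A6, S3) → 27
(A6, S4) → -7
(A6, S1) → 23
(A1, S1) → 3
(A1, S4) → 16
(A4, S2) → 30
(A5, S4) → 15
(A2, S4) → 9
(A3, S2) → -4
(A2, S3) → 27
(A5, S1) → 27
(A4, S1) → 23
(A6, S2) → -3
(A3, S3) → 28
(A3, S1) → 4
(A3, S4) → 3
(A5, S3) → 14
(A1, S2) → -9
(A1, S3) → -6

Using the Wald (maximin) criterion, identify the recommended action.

Row minima: A1=-9, A2=-6, A3=-4, A4=2, A5=14, A6=-7
Best worst-case = 14 → A5.

A5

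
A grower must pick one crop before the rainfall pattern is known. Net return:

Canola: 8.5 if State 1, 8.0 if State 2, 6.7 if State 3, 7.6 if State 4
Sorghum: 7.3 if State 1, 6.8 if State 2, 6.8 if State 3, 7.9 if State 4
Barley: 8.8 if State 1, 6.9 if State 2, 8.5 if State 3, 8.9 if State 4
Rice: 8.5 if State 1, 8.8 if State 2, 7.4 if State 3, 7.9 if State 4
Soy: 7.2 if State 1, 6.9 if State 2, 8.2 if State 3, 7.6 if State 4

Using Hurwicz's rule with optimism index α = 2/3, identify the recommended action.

Rice

Canola: 2/3·8.5 + 1/3·6.7 = 7.9
Sorghum: 2/3·7.9 + 1/3·6.8 = 113/15
Barley: 2/3·8.9 + 1/3·6.9 = 247/30
Rice: 2/3·8.8 + 1/3·7.4 = 25/3
Soy: 2/3·8.2 + 1/3·6.9 = 233/30
Highest Hurwicz score = 25/3 → Rice.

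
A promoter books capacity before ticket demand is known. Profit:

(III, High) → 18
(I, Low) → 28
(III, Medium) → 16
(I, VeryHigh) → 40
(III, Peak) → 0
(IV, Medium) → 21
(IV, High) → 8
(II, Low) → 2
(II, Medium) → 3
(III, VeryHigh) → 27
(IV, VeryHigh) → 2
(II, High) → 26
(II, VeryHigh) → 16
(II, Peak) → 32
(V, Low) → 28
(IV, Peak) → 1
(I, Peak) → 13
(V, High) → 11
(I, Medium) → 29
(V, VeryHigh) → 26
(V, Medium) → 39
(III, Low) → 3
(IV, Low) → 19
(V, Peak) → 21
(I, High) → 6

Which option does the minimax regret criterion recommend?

Column bests: Low=28, Medium=39, High=26, VeryHigh=40, Peak=32.
I regrets: 0, 10, 20, 0, 19 → max 20
II regrets: 26, 36, 0, 24, 0 → max 36
III regrets: 25, 23, 8, 13, 32 → max 32
IV regrets: 9, 18, 18, 38, 31 → max 38
V regrets: 0, 0, 15, 14, 11 → max 15
Smallest max regret = 15 → V.

V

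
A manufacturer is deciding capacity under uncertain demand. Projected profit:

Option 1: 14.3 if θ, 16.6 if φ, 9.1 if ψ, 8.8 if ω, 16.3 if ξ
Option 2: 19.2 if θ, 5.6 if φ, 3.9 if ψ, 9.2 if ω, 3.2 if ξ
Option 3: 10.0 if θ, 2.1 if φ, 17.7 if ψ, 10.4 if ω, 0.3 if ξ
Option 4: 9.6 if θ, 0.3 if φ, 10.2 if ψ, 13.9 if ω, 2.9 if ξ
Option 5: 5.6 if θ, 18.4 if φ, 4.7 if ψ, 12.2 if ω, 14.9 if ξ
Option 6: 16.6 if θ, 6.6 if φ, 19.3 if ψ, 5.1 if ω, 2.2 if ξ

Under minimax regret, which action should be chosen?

Option 1

Column bests: θ=19.2, φ=18.4, ψ=19.3, ω=13.9, ξ=16.3.
Option 1 regrets: 4.9, 1.8, 10.2, 5.1, 0.0 → max 10.2
Option 2 regrets: 0.0, 12.8, 15.4, 4.7, 13.1 → max 15.4
Option 3 regrets: 9.2, 16.3, 1.6, 3.5, 16.0 → max 16.3
Option 4 regrets: 9.6, 18.1, 9.1, 0.0, 13.4 → max 18.1
Option 5 regrets: 13.6, 0.0, 14.6, 1.7, 1.4 → max 14.6
Option 6 regrets: 2.6, 11.8, 0.0, 8.8, 14.1 → max 14.1
Smallest max regret = 10.2 → Option 1.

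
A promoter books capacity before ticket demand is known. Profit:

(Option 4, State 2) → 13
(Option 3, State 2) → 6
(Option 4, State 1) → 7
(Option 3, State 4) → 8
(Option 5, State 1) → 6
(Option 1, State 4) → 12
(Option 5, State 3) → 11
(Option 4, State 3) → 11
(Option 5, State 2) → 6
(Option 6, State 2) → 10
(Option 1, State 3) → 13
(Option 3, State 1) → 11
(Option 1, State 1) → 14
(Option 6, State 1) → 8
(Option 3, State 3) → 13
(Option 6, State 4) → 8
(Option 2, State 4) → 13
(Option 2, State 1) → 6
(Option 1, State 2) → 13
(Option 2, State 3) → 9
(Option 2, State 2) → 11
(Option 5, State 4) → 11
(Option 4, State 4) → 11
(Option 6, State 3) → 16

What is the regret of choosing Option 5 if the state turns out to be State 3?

Best payoff under State 3 is 16.
Regret = 16 − 11 = 5.

5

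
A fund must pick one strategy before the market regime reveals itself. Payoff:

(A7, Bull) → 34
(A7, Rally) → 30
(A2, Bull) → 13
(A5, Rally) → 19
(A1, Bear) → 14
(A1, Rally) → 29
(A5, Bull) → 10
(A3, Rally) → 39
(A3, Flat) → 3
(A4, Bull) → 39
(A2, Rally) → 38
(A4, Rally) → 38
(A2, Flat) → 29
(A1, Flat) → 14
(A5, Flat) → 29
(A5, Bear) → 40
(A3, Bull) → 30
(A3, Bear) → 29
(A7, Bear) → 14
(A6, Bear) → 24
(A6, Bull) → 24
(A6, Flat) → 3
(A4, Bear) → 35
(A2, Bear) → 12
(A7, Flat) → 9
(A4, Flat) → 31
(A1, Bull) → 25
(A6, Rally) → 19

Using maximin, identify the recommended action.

Row minima: A1=14, A2=12, A3=3, A4=31, A5=10, A6=3, A7=9
Best worst-case = 31 → A4.

A4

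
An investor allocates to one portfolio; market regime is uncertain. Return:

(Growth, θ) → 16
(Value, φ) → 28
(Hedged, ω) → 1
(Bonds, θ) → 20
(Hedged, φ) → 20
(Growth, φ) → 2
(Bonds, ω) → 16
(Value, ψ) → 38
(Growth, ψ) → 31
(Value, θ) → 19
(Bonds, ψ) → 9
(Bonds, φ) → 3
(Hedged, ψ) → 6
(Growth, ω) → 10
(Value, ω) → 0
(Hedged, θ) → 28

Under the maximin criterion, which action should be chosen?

Bonds

Row minima: Growth=2, Hedged=1, Value=0, Bonds=3
Best worst-case = 3 → Bonds.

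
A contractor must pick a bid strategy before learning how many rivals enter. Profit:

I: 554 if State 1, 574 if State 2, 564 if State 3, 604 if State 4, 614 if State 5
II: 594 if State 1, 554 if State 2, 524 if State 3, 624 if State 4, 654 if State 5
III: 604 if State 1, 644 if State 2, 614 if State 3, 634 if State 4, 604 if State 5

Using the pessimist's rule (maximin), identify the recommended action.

Row minima: I=554, II=524, III=604
Best worst-case = 604 → III.

III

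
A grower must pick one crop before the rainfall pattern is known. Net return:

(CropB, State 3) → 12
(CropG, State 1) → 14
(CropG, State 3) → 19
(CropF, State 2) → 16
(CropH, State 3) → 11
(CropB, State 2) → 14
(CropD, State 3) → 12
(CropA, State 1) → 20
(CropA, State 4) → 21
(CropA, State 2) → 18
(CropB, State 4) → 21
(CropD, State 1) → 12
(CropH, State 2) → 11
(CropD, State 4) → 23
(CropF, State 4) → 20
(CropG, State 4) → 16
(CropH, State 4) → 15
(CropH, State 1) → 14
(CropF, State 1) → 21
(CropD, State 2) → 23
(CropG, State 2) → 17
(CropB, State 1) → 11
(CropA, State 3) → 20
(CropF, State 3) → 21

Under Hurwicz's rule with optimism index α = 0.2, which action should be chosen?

CropA: 0.2·21 + 0.8·18 = 18.6
CropB: 0.2·21 + 0.8·11 = 13
CropH: 0.2·15 + 0.8·11 = 11.8
CropD: 0.2·23 + 0.8·12 = 14.2
CropG: 0.2·19 + 0.8·14 = 15
CropF: 0.2·21 + 0.8·16 = 17
Highest Hurwicz score = 18.6 → CropA.

CropA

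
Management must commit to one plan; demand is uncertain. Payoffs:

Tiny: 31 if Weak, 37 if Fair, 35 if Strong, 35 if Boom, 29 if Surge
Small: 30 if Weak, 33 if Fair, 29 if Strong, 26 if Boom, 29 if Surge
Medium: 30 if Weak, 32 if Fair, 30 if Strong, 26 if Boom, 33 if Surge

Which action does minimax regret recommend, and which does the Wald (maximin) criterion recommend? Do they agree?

minimax regret → Tiny; maximin → Tiny (agree)

Column bests: Weak=31, Fair=37, Strong=35, Boom=35, Surge=33.
Tiny regrets: 0, 0, 0, 0, 4 → max 4
Small regrets: 1, 4, 6, 9, 4 → max 9
Medium regrets: 1, 5, 5, 9, 0 → max 9
Smallest max regret = 4 → Tiny.
Row minima: Tiny=29, Small=26, Medium=26
Best worst-case = 29 → Tiny.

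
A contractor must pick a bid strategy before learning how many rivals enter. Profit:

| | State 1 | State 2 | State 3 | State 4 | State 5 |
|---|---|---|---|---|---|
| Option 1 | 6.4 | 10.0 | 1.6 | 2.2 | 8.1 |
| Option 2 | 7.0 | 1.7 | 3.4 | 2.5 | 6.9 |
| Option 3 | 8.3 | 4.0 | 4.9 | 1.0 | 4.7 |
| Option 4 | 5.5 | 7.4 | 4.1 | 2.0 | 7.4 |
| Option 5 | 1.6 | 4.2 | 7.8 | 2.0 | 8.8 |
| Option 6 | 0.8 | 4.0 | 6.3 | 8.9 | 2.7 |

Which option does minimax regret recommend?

Option 1

Column bests: State 1=8.3, State 2=10.0, State 3=7.8, State 4=8.9, State 5=8.8.
Option 1 regrets: 1.9, 0.0, 6.2, 6.7, 0.7 → max 6.7
Option 2 regrets: 1.3, 8.3, 4.4, 6.4, 1.9 → max 8.3
Option 3 regrets: 0.0, 6.0, 2.9, 7.9, 4.1 → max 7.9
Option 4 regrets: 2.8, 2.6, 3.7, 6.9, 1.4 → max 6.9
Option 5 regrets: 6.7, 5.8, 0.0, 6.9, 0.0 → max 6.9
Option 6 regrets: 7.5, 6.0, 1.5, 0.0, 6.1 → max 7.5
Smallest max regret = 6.7 → Option 1.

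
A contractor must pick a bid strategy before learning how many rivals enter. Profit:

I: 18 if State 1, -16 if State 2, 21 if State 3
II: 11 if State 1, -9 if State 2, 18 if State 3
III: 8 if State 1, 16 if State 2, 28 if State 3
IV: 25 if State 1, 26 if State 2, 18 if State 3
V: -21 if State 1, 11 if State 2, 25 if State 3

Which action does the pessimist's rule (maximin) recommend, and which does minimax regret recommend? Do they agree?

maximin → IV; minimax regret → IV (agree)

Row minima: I=-16, II=-9, III=8, IV=18, V=-21
Best worst-case = 18 → IV.
Column bests: State 1=25, State 2=26, State 3=28.
I regrets: 7, 42, 7 → max 42
II regrets: 14, 35, 10 → max 35
III regrets: 17, 10, 0 → max 17
IV regrets: 0, 0, 10 → max 10
V regrets: 46, 15, 3 → max 46
Smallest max regret = 10 → IV.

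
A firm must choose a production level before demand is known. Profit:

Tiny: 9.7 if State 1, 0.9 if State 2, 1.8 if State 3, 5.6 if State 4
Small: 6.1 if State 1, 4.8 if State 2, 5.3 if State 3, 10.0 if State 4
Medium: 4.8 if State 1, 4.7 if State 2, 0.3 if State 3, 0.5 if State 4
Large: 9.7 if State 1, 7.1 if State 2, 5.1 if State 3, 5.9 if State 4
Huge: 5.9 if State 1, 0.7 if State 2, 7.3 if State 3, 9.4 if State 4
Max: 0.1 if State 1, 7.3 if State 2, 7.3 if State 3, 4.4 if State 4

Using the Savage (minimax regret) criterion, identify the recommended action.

Column bests: State 1=9.7, State 2=7.3, State 3=7.3, State 4=10.0.
Tiny regrets: 0.0, 6.4, 5.5, 4.4 → max 6.4
Small regrets: 3.6, 2.5, 2.0, 0.0 → max 3.6
Medium regrets: 4.9, 2.6, 7.0, 9.5 → max 9.5
Large regrets: 0.0, 0.2, 2.2, 4.1 → max 4.1
Huge regrets: 3.8, 6.6, 0.0, 0.6 → max 6.6
Max regrets: 9.6, 0.0, 0.0, 5.6 → max 9.6
Smallest max regret = 3.6 → Small.

Small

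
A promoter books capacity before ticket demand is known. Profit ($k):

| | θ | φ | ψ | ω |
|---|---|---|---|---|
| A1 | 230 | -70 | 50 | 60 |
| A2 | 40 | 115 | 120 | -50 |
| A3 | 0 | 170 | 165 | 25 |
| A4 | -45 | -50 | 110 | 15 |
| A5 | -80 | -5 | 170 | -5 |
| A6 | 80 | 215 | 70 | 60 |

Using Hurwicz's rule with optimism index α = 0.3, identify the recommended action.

A6

A1: 0.3·230 + 0.7·(-70) = 20
A2: 0.3·120 + 0.7·(-50) = 1
A3: 0.3·170 + 0.7·0 = 51
A4: 0.3·110 + 0.7·(-50) = -2
A5: 0.3·170 + 0.7·(-80) = -5
A6: 0.3·215 + 0.7·60 = 106.5
Highest Hurwicz score = 106.5 → A6.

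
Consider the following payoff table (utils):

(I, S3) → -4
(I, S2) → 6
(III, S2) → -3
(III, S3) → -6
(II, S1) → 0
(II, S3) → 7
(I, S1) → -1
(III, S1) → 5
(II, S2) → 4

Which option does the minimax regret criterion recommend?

Column bests: S1=5, S2=6, S3=7.
I regrets: 6, 0, 11 → max 11
II regrets: 5, 2, 0 → max 5
III regrets: 0, 9, 13 → max 13
Smallest max regret = 5 → II.

II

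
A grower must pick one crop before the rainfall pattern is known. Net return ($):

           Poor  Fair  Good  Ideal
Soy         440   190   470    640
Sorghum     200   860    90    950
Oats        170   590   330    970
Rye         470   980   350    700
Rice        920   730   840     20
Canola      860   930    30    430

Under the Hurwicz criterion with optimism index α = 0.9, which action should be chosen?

Rye

Soy: 0.9·640 + 0.1·190 = 595
Sorghum: 0.9·950 + 0.1·90 = 864
Oats: 0.9·970 + 0.1·170 = 890
Rye: 0.9·980 + 0.1·350 = 917
Rice: 0.9·920 + 0.1·20 = 830
Canola: 0.9·930 + 0.1·30 = 840
Highest Hurwicz score = 917 → Rye.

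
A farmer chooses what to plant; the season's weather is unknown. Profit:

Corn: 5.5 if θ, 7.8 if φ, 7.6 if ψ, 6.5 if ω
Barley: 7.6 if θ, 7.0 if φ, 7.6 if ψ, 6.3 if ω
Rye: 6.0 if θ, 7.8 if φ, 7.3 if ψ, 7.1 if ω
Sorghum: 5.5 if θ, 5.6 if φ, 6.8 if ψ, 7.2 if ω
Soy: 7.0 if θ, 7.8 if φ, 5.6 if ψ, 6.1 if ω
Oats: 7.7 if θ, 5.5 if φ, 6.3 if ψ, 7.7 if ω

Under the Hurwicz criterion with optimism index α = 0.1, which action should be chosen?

Barley

Corn: 0.1·7.8 + 0.9·5.5 = 5.73
Barley: 0.1·7.6 + 0.9·6.3 = 6.43
Rye: 0.1·7.8 + 0.9·6.0 = 6.18
Sorghum: 0.1·7.2 + 0.9·5.5 = 5.67
Soy: 0.1·7.8 + 0.9·5.6 = 5.82
Oats: 0.1·7.7 + 0.9·5.5 = 5.72
Highest Hurwicz score = 6.43 → Barley.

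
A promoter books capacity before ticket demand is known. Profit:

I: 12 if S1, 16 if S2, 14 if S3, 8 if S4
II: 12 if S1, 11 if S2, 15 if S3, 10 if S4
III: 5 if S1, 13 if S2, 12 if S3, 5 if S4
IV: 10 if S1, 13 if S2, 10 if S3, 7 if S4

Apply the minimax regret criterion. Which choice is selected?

I

Column bests: S1=12, S2=16, S3=15, S4=10.
I regrets: 0, 0, 1, 2 → max 2
II regrets: 0, 5, 0, 0 → max 5
III regrets: 7, 3, 3, 5 → max 7
IV regrets: 2, 3, 5, 3 → max 5
Smallest max regret = 2 → I.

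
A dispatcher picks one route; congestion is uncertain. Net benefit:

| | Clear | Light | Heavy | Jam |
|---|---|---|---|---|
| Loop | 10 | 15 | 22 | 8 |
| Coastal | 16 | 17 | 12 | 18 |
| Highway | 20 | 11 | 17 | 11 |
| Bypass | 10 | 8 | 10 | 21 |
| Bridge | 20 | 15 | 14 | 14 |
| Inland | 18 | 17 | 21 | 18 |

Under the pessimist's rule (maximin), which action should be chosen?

Inland

Row minima: Loop=8, Coastal=12, Highway=11, Bypass=8, Bridge=14, Inland=17
Best worst-case = 17 → Inland.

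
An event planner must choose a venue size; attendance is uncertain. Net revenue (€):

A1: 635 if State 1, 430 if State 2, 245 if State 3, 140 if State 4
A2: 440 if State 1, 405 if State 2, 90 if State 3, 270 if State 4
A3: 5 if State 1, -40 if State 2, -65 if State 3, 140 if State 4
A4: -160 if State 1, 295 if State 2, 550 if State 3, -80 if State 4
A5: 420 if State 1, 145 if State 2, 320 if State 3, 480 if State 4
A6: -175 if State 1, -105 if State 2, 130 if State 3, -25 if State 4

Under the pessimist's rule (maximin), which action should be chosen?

A5

Row minima: A1=140, A2=90, A3=-65, A4=-160, A5=145, A6=-175
Best worst-case = 145 → A5.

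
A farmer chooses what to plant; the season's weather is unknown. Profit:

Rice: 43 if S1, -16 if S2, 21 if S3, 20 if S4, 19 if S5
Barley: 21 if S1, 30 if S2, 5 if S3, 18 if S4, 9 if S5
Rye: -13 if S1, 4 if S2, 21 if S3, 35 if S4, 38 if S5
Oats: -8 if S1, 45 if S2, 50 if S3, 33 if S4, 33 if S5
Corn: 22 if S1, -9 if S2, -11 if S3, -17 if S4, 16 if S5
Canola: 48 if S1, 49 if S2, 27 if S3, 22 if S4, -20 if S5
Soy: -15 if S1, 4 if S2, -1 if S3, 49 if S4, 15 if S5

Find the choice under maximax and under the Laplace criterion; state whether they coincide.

Row maxima: Rice=43, Barley=30, Rye=38, Oats=50, Corn=22, Canola=49, Soy=49
Best best-case = 50 → Oats.
Row averages: Rice=17.4, Barley=16.6, Rye=17, Oats=30.6, Corn=0.2, Canola=25.2, Soy=10.4
Highest average = 30.6 → Oats.

maximax → Oats; laplace → Oats (agree)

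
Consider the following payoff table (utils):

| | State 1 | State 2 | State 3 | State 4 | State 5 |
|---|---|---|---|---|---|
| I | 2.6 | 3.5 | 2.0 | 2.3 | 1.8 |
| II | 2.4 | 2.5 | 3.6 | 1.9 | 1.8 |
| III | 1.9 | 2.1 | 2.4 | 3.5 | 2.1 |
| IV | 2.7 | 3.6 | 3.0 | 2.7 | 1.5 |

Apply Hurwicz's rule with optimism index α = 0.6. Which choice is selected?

II

I: 0.6·3.5 + 0.4·1.8 = 2.82
II: 0.6·3.6 + 0.4·1.8 = 2.88
III: 0.6·3.5 + 0.4·1.9 = 2.86
IV: 0.6·3.6 + 0.4·1.5 = 2.76
Highest Hurwicz score = 2.88 → II.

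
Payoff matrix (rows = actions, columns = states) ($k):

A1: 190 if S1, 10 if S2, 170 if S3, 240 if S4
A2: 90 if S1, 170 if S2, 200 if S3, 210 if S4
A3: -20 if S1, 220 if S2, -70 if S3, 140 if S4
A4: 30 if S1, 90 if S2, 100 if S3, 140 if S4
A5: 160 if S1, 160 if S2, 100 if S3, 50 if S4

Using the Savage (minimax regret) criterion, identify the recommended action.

Column bests: S1=190, S2=220, S3=200, S4=240.
A1 regrets: 0, 210, 30, 0 → max 210
A2 regrets: 100, 50, 0, 30 → max 100
A3 regrets: 210, 0, 270, 100 → max 270
A4 regrets: 160, 130, 100, 100 → max 160
A5 regrets: 30, 60, 100, 190 → max 190
Smallest max regret = 100 → A2.

A2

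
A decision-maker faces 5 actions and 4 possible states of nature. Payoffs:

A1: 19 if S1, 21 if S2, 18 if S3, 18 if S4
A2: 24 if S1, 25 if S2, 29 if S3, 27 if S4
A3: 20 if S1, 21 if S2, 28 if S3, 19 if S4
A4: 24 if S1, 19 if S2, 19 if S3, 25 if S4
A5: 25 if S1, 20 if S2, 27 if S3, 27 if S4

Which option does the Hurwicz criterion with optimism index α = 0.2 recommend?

A1: 0.2·21 + 0.8·18 = 18.6
A2: 0.2·29 + 0.8·24 = 25
A3: 0.2·28 + 0.8·19 = 20.8
A4: 0.2·25 + 0.8·19 = 20.2
A5: 0.2·27 + 0.8·20 = 21.4
Highest Hurwicz score = 25 → A2.

A2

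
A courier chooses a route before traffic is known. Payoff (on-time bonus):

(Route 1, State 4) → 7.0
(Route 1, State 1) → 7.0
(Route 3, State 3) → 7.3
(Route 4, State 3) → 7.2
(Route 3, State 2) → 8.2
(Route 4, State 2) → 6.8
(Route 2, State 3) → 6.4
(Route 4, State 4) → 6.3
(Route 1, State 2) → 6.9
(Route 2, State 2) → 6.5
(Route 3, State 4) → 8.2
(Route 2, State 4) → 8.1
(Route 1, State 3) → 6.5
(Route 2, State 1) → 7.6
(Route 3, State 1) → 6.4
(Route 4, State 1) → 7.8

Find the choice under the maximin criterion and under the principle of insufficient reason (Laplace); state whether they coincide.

Row minima: Route 1=6.5, Route 2=6.4, Route 3=6.4, Route 4=6.3
Best worst-case = 6.5 → Route 1.
Row averages: Route 1=6.85, Route 2=7.15, Route 3=7.525, Route 4=7.025
Highest average = 7.525 → Route 3.

maximin → Route 1; laplace → Route 3 (disagree)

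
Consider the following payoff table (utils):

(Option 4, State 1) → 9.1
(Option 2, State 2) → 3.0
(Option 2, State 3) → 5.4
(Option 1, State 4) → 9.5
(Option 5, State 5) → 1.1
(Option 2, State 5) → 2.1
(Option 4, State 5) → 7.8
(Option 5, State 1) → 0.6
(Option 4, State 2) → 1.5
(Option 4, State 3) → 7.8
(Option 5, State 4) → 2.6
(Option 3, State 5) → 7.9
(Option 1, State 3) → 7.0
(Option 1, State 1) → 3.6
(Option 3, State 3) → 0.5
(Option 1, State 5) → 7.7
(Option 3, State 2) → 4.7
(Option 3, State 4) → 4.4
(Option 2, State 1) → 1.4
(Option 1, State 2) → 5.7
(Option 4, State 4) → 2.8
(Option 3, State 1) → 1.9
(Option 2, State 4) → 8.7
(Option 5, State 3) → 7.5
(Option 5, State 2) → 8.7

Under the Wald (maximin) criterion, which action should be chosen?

Option 1

Row minima: Option 1=3.6, Option 2=1.4, Option 3=0.5, Option 4=1.5, Option 5=0.6
Best worst-case = 3.6 → Option 1.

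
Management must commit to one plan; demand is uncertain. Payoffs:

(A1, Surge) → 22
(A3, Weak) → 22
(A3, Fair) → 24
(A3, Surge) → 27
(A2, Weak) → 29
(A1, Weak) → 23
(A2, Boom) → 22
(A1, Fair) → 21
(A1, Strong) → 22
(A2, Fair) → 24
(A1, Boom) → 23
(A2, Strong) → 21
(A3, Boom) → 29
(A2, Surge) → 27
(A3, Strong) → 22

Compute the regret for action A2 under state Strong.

Best payoff under Strong is 22.
Regret = 22 − 21 = 1.

1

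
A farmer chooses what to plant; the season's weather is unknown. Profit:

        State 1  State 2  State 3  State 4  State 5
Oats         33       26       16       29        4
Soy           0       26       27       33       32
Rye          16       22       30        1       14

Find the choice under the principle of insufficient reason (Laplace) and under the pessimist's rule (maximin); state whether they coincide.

laplace → Soy; maximin → Oats (disagree)

Row averages: Oats=21.6, Soy=23.6, Rye=16.6
Highest average = 23.6 → Soy.
Row minima: Oats=4, Soy=0, Rye=1
Best worst-case = 4 → Oats.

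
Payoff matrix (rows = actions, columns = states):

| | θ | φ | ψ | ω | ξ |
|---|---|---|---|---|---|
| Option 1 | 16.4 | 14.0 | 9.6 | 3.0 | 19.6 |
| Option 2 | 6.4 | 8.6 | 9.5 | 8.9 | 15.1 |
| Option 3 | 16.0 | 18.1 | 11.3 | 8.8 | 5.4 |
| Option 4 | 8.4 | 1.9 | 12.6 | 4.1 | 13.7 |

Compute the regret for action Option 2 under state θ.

10.0

Best payoff under θ is 16.4.
Regret = 16.4 − 6.4 = 10.0.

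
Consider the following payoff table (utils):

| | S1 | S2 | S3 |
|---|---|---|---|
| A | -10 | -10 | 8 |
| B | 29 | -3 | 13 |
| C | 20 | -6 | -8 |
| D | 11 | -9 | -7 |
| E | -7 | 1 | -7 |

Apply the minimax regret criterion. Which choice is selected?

Column bests: S1=29, S2=1, S3=13.
A regrets: 39, 11, 5 → max 39
B regrets: 0, 4, 0 → max 4
C regrets: 9, 7, 21 → max 21
D regrets: 18, 10, 20 → max 20
E regrets: 36, 0, 20 → max 36
Smallest max regret = 4 → B.

B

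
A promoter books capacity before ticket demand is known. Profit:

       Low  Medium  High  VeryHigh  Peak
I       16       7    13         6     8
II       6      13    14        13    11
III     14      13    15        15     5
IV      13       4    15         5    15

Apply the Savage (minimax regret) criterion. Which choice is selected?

I

Column bests: Low=16, Medium=13, High=15, VeryHigh=15, Peak=15.
I regrets: 0, 6, 2, 9, 7 → max 9
II regrets: 10, 0, 1, 2, 4 → max 10
III regrets: 2, 0, 0, 0, 10 → max 10
IV regrets: 3, 9, 0, 10, 0 → max 10
Smallest max regret = 9 → I.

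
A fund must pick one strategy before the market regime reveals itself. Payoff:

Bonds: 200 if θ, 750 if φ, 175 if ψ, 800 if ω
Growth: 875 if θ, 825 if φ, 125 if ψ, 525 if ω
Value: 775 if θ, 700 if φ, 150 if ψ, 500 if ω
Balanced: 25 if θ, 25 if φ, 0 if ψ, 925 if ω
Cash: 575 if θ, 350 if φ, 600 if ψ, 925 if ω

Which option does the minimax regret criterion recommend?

Column bests: θ=875, φ=825, ψ=600, ω=925.
Bonds regrets: 675, 75, 425, 125 → max 675
Growth regrets: 0, 0, 475, 400 → max 475
Value regrets: 100, 125, 450, 425 → max 450
Balanced regrets: 850, 800, 600, 0 → max 850
Cash regrets: 300, 475, 0, 0 → max 475
Smallest max regret = 450 → Value.

Value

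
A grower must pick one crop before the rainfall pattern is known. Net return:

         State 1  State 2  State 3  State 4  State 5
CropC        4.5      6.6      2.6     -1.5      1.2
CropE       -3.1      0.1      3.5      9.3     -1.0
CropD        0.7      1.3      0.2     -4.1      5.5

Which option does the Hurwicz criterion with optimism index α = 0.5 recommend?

CropE

CropC: 0.5·6.6 + 0.5·(-1.5) = 2.55
CropE: 0.5·9.3 + 0.5·(-3.1) = 3.1
CropD: 0.5·5.5 + 0.5·(-4.1) = 0.7
Highest Hurwicz score = 3.1 → CropE.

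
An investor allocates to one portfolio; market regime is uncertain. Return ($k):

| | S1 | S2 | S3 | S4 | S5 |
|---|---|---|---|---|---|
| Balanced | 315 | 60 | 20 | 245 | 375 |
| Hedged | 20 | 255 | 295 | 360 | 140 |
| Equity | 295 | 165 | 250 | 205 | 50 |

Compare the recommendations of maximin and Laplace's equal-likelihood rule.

Row minima: Balanced=20, Hedged=20, Equity=50
Best worst-case = 50 → Equity.
Row averages: Balanced=203, Hedged=214, Equity=193
Highest average = 214 → Hedged.

maximin → Equity; laplace → Hedged (disagree)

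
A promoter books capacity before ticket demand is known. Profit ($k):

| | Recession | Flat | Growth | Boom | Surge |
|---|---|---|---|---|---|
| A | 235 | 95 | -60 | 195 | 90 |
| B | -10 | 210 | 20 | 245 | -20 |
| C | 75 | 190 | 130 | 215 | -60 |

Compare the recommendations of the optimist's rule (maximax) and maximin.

maximax → B; maximin → B (agree)

Row maxima: A=235, B=245, C=215
Best best-case = 245 → B.
Row minima: A=-60, B=-20, C=-60
Best worst-case = -20 → B.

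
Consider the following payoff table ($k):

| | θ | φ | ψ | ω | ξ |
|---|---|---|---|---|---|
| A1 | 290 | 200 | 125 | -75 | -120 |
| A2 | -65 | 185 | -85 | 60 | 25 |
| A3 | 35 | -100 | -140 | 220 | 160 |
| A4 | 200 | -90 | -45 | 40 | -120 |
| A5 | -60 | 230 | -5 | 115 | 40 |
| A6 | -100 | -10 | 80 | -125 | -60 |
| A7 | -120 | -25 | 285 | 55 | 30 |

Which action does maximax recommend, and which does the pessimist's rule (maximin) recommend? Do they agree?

maximax → A1; maximin → A5 (disagree)

Row maxima: A1=290, A2=185, A3=220, A4=200, A5=230, A6=80, A7=285
Best best-case = 290 → A1.
Row minima: A1=-120, A2=-85, A3=-140, A4=-120, A5=-60, A6=-125, A7=-120
Best worst-case = -60 → A5.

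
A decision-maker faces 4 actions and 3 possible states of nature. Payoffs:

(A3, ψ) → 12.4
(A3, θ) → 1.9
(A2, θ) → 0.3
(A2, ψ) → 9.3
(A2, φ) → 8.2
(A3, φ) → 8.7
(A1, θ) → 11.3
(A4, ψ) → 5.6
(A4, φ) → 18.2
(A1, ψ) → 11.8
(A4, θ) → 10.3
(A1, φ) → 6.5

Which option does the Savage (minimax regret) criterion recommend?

Column bests: θ=11.3, φ=18.2, ψ=12.4.
A1 regrets: 0.0, 11.7, 0.6 → max 11.7
A2 regrets: 11.0, 10.0, 3.1 → max 11.0
A3 regrets: 9.4, 9.5, 0.0 → max 9.5
A4 regrets: 1.0, 0.0, 6.8 → max 6.8
Smallest max regret = 6.8 → A4.

A4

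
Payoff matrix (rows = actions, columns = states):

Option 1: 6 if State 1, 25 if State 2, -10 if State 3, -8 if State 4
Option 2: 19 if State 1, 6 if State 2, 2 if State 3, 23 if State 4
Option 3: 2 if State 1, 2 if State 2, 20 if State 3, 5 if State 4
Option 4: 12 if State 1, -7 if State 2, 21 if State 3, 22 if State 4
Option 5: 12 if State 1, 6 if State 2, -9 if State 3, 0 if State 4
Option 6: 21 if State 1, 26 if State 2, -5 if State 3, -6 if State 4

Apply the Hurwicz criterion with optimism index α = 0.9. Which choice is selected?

Option 1: 0.9·25 + 0.1·(-10) = 21.5
Option 2: 0.9·23 + 0.1·2 = 20.9
Option 3: 0.9·20 + 0.1·2 = 18.2
Option 4: 0.9·22 + 0.1·(-7) = 19.1
Option 5: 0.9·12 + 0.1·(-9) = 9.9
Option 6: 0.9·26 + 0.1·(-6) = 22.8
Highest Hurwicz score = 22.8 → Option 6.

Option 6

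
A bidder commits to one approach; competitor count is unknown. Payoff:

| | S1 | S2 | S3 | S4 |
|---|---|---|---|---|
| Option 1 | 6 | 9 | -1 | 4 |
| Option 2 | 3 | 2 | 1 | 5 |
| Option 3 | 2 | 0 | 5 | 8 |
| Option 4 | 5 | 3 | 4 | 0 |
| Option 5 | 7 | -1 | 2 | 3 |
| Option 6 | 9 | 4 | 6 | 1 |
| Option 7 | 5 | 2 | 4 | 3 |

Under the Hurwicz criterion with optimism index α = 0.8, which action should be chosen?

Option 6

Option 1: 0.8·9 + 0.2·(-1) = 7
Option 2: 0.8·5 + 0.2·1 = 4.2
Option 3: 0.8·8 + 0.2·0 = 6.4
Option 4: 0.8·5 + 0.2·0 = 4
Option 5: 0.8·7 + 0.2·(-1) = 5.4
Option 6: 0.8·9 + 0.2·1 = 7.4
Option 7: 0.8·5 + 0.2·2 = 4.4
Highest Hurwicz score = 7.4 → Option 6.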